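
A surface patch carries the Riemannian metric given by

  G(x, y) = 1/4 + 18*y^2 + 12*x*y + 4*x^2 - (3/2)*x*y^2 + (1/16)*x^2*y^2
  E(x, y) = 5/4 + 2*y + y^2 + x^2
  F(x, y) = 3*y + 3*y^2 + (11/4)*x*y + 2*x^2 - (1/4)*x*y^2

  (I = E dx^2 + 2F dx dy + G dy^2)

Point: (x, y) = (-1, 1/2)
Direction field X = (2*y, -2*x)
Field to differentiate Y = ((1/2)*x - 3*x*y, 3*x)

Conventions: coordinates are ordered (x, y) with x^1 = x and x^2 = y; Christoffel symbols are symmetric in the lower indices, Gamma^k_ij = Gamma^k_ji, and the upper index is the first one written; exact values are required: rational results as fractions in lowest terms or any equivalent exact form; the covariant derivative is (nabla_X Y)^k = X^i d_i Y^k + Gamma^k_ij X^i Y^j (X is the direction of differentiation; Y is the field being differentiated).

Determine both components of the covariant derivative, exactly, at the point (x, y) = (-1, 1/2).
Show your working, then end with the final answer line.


E = 7/2, F = 47/16, G = 201/64 at the point
E_x = -2, E_y = 3, F_x = -43/16, F_y = 7/2, G_x = -77/32, G_y = 121/16
EG - F^2 = 605/256;  g^inv = (256/605) * [[201/64, -47/16], [-47/16, 7/2]]
first-kind symbols [ij,l] = (1/2)(d_i g_jl + d_j g_il - d_l g_ij): [xx,x] = E_x/2 = -1, [xx,y] = F_x - E_y/2 = -67/16, [xy,x] = E_y/2 = 3/2, [xy,y] = G_x/2 = -77/64, [yy,x] = F_y - G_x/2 = 301/64, [yy,y] = G_y/2 = 121/32
Gamma^x_ij = (G*[ij,x] - F*[ij,y])/(EG - F^2), Gamma^y_ij = (E*[ij,y] - F*[ij,x])/(EG - F^2)
Gamma_xxx = 469/121, Gamma_xxy = 8443/2420, Gamma_xyy = 3001/1936, Gamma_yxx = -600/121, Gamma_yxy = -2206/605, Gamma_yyy = -119/484
X = (1, 2), Y = (1, -3) at the point

Answer: (nabla_X Y)^x = -18941/4840, (nabla_X Y)^y = 3827/1210


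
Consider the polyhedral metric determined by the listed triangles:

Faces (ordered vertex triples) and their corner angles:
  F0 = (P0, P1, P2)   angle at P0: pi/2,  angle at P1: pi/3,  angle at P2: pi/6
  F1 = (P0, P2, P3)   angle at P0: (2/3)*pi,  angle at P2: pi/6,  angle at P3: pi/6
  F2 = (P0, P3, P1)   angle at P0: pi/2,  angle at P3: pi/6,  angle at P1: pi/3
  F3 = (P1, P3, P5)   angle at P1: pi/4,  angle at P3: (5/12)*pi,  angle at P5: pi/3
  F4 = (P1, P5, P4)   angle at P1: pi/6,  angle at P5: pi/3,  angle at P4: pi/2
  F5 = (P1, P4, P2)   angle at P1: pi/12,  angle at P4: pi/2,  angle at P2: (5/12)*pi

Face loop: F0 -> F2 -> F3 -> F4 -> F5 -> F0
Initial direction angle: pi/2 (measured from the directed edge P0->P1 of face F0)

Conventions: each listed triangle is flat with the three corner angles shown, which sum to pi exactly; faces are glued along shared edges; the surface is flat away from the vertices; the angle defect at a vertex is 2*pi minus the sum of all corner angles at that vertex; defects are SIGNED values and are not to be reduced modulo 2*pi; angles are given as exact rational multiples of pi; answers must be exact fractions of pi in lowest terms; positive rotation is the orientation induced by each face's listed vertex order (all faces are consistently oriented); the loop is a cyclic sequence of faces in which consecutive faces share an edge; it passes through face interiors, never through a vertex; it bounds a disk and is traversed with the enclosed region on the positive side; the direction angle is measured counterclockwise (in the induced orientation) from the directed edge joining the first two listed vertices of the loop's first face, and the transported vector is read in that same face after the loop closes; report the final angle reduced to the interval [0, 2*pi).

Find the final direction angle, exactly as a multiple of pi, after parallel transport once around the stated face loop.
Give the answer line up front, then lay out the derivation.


Answer: final direction angle = (4/3)*pi

enclosed vertex P1: corner angles sum to (7/6)*pi, defect = 2*pi - (7/6)*pi = (5/6)*pi
holonomy = initial angle + sum of enclosed defects (mod 2*pi), positive in the induced orientation
final angle = pi/2 + (5/6)*pi = (4/3)*pi (mod 2*pi)


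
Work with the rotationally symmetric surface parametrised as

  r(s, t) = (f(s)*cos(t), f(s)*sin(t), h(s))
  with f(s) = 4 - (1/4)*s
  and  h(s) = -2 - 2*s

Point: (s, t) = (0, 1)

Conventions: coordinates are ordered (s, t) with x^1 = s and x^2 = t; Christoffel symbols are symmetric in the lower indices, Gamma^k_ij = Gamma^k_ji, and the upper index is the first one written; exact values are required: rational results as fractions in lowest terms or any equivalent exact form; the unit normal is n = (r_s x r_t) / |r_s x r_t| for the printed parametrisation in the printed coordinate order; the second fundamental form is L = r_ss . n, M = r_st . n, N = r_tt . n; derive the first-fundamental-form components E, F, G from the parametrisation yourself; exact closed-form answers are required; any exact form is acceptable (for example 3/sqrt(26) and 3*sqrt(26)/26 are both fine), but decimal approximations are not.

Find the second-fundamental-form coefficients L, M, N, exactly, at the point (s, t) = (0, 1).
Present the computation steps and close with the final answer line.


f = 4, f' = -1/4, f'' = 0, h' = -2, h'' = 0
E = 65/16, F = 0, G = 16; answer radicand W^2 = 65/16
unnormalised second-form numerators: l = 0, m = 0, n = -8; L = l/sqrt(65/16), and similarly M = m/sqrt(W^2), N = n/sqrt(W^2)

Answer: L = 0, M = 0, N = -32*sqrt(65)/65


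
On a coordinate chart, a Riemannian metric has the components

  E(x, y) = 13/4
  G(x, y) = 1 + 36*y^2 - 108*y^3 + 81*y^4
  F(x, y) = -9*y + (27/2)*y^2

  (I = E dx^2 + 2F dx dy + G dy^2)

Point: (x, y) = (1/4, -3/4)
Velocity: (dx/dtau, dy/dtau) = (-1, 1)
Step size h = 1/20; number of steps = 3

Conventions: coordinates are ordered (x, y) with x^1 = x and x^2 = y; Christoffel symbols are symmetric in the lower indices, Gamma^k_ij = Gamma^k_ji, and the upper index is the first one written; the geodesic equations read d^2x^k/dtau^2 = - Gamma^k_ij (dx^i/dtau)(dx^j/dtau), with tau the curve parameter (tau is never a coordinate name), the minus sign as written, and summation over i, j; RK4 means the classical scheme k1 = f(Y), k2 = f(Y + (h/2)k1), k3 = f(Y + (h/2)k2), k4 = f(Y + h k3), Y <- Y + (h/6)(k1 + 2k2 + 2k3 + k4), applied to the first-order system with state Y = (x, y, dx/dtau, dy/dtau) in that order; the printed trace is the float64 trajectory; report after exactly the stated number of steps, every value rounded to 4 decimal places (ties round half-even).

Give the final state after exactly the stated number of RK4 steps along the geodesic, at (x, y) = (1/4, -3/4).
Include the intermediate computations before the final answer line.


f(Y) = (dx/dtau, dy/dtau, -Gamma^x_ij Y'^i Y'^j, -Gamma^y_ij Y'^i Y'^j) with the Gammas evaluated at the stage position; h = 0.050000; intermediate values shown to 6 dp
step 0: x = 0.2500, y = -0.7500, dx/dtau = -1.0000, dy/dtau = 1.0000
step 1:
  k1: at (x, y) = (0.250000, -0.750000), (dx/dtau, dy/dtau) = (-1.000000, 1.000000); Gamma_xxx = 0.000000, Gamma_xxy = 0.000000, Gamma_xyy = -0.308898, Gamma_yxx = 0.000000, Gamma_yxy = 0.000000, Gamma_yyy = -1.969226; k1 = (-1.000000, 1.000000, 0.308898, 1.969226)
  k2: at (x, y) = (0.225000, -0.725000), (dx/dtau, dy/dtau) = (-0.992278, 1.049231); Gamma_xxx = 0.000000, Gamma_xxy = 0.000000, Gamma_xyy = -0.333400, Gamma_yxx = 0.000000, Gamma_yxy = 0.000000, Gamma_yyy = -2.018323; k2 = (-0.992278, 1.049231, 0.367036, 2.221941)
  k3: at (x, y) = (0.225193, -0.723769), (dx/dtau, dy/dtau) = (-0.990824, 1.055549); Gamma_xxx = 0.000000, Gamma_xxy = 0.000000, Gamma_xyy = -0.334672, Gamma_yxx = 0.000000, Gamma_yxy = 0.000000, Gamma_yyy = -2.020794; k3 = (-0.990824, 1.055549, 0.372886, 2.251534)
  k4: at (x, y) = (0.200459, -0.697223), (dx/dtau, dy/dtau) = (-0.981356, 1.112577); Gamma_xxx = 0.000000, Gamma_xxy = 0.000000, Gamma_xyy = -0.363743, Gamma_yxx = 0.000000, Gamma_yxy = 0.000000, Gamma_yyy = -2.075374; k4 = (-0.981356, 1.112577, 0.450251, 2.568953)
  Y <- Y + (h/6)(k1 + 2k2 + 2k3 + k4): x = 0.2004, y = -0.6973, dx/dtau = -0.9813, dy/dtau = 1.1124
step 2:
  k1: at (x, y) = (0.200437, -0.697316), (dx/dtau, dy/dtau) = (-0.981342, 1.112376); Gamma_xxx = 0.000000, Gamma_xxy = 0.000000, Gamma_xyy = -0.363635, Gamma_yxx = 0.000000, Gamma_yxy = 0.000000, Gamma_yyy = -2.075178; k1 = (-0.981342, 1.112376, 0.449955, 2.567785)
  k2: at (x, y) = (0.175903, -0.669506), (dx/dtau, dy/dtau) = (-0.970093, 1.176571); Gamma_xxx = 0.000000, Gamma_xxy = 0.000000, Gamma_xyy = -0.397768, Gamma_yxx = 0.000000, Gamma_yxy = 0.000000, Gamma_yyy = -2.135001; k2 = (-0.970093, 1.176571, 0.550637, 2.955521)
  k3: at (x, y) = (0.176185, -0.667901), (dx/dtau, dy/dtau) = (-0.967576, 1.186264); Gamma_xxx = 0.000000, Gamma_xxy = 0.000000, Gamma_xyy = -0.399864, Gamma_yxx = 0.000000, Gamma_yxy = 0.000000, Gamma_yyy = -2.138537; k3 = (-0.967576, 1.186264, 0.562698, 3.009398)
  k4: at (x, y) = (0.152058, -0.638002), (dx/dtau, dy/dtau) = (-0.953207, 1.262846); Gamma_xxx = 0.000000, Gamma_xxy = 0.000000, Gamma_xyy = -0.441727, Gamma_yxx = 0.000000, Gamma_yxy = 0.000000, Gamma_yyy = -2.206114; k4 = (-0.953207, 1.262846, 0.704458, 3.518267)
  Y <- Y + (h/6)(k1 + 2k2 + 2k3 + k4): x = 0.1520, y = -0.6381, dx/dtau = -0.9532, dy/dtau = 1.2625
step 3:
  k1: at (x, y) = (0.152021, -0.638141), (dx/dtau, dy/dtau) = (-0.953166, 1.262508); Gamma_xxx = 0.000000, Gamma_xxy = 0.000000, Gamma_xyy = -0.441519, Gamma_yxx = 0.000000, Gamma_yxy = 0.000000, Gamma_yyy = -2.205793; k1 = (-0.953166, 1.262508, 0.703750, 3.515874)
  k2: at (x, y) = (0.128192, -0.606579), (dx/dtau, dy/dtau) = (-0.935572, 1.350405); Gamma_xxx = 0.000000, Gamma_xxy = 0.000000, Gamma_xyy = -0.492147, Gamma_yxx = 0.000000, Gamma_yxy = 0.000000, Gamma_yyy = -2.280578; k2 = (-0.935572, 1.350405, 0.897476, 4.158850)
  k3: at (x, y) = (0.128632, -0.604381), (dx/dtau, dy/dtau) = (-0.930729, 1.366480); Gamma_xxx = 0.000000, Gamma_xxy = 0.000000, Gamma_xyy = -0.495948, Gamma_yxx = 0.000000, Gamma_yxy = 0.000000, Gamma_yyy = -2.285915; k3 = (-0.930729, 1.366480, 0.926067, 4.268413)
  k4: at (x, y) = (0.105485, -0.569817), (dx/dtau, dy/dtau) = (-0.906863, 1.475929); Gamma_xxx = 0.000000, Gamma_xxy = 0.000000, Gamma_xyy = -0.561093, Gamma_yxx = 0.000000, Gamma_yxy = 0.000000, Gamma_yyy = -2.371976; k4 = (-0.906863, 1.475929, 1.222266, 5.167034)
  Y <- Y + (h/6)(k1 + 2k2 + 2k3 + k4): x = 0.1054, y = -0.5700, dx/dtau = -0.9067, dy/dtau = 1.4753

Answer: x = 0.1054, y = -0.5700, dx/dtau = -0.9067, dy/dtau = 1.4753


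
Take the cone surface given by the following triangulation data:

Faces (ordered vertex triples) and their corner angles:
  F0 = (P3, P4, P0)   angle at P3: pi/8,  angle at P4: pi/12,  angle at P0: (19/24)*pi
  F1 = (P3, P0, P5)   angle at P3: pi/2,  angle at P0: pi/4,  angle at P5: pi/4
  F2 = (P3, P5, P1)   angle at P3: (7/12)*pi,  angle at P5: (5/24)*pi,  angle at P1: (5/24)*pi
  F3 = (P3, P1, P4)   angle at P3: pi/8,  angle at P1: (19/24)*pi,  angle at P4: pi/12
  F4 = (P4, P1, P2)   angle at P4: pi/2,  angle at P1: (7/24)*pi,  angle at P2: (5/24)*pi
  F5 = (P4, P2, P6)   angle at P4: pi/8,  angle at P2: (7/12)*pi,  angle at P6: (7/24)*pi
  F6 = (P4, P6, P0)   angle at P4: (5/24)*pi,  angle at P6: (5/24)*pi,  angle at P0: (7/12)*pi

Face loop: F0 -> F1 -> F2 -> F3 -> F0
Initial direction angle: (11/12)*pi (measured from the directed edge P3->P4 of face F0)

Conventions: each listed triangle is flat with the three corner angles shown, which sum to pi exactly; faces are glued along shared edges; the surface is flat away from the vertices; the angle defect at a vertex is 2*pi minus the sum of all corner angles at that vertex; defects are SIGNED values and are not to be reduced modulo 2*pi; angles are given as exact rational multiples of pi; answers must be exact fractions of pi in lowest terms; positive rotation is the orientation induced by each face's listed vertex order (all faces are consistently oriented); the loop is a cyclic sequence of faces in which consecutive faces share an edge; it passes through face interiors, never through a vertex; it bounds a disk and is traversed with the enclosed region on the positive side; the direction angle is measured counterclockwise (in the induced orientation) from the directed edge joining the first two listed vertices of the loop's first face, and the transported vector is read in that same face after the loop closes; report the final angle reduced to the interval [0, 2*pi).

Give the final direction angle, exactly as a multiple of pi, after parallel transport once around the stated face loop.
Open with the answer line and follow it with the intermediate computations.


Answer: final direction angle = (19/12)*pi

enclosed vertex P3: corner angles sum to (4/3)*pi, defect = 2*pi - (4/3)*pi = (2/3)*pi
by Gauss-Bonnet the loop rotates the vector by the enclosed defect sum (positive orientation, mod 2*pi)
final angle = (11/12)*pi + (2/3)*pi = (19/12)*pi (mod 2*pi)


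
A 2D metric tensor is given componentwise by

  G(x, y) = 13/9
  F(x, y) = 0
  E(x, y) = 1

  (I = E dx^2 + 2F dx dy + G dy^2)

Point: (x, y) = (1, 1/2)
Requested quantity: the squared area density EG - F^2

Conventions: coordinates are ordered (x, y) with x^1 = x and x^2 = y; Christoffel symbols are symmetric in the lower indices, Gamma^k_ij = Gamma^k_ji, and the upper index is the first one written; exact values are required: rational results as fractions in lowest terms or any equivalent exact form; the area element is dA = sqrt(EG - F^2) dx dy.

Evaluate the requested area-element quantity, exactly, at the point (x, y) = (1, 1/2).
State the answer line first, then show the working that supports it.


Answer: EG - F^2 = 13/9

E = 1, F = 0, G = 13/9; EG - F^2 = 13/9


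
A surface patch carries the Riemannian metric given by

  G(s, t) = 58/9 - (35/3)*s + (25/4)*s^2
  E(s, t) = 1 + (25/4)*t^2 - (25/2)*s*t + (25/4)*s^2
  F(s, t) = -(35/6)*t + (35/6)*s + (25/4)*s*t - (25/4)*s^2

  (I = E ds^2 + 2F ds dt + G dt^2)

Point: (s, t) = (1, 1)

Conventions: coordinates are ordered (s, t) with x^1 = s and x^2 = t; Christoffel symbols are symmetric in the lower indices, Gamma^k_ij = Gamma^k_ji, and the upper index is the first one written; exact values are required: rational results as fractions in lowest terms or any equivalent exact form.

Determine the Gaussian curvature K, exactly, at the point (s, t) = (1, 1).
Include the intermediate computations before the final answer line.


E = 1, F = 0, G = 37/36, EG - F^2 = 37/36 at the point
E_s = 0, E_t = 0, F_s = -5/12, F_t = 5/12, G_s = 5/6, G_t = 0
E_tt = 25/2, F_st = 25/4, G_ss = 25/2
Brioschi: K = (det M1 - det M2) / (EG - F^2)^2 with the standard first/second-derivative matrices M1, M2.
M1 = [[-E_tt/2 + F_st - G_ss/2, E_s/2, F_s - E_t/2], [F_t - G_s/2, E, F], [G_t/2, F, G]] = [[-25/4, 0, -5/12], [0, 1, 0], [0, 0, 37/36]]; det M1 = -925/144
M2 = [[0, E_t/2, G_s/2], [E_t/2, E, F], [G_s/2, F, G]] = [[0, 0, 5/12], [0, 1, 0], [5/12, 0, 37/36]]; det M2 = -25/144
det M1 - det M2 = -25/4; K = -25/4 / (37/36)^2 = -8100/1369

Answer: K = -8100/1369


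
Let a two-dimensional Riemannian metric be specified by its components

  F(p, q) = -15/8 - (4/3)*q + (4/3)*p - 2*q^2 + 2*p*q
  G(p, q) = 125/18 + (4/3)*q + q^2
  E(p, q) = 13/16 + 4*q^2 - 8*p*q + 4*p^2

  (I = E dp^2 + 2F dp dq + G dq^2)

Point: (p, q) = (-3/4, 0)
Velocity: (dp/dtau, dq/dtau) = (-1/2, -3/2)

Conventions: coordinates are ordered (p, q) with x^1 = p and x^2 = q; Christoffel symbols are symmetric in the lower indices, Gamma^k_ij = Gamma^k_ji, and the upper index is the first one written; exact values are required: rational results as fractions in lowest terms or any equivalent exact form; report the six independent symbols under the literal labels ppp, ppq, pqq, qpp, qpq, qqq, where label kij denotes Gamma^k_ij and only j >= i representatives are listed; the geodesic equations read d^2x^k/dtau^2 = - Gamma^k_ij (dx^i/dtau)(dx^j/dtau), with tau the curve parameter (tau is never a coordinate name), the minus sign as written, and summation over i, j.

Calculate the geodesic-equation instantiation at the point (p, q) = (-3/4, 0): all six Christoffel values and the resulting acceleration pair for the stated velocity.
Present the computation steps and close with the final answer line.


E = 49/16, F = -23/8, G = 125/18 at the point
E_p = -6, E_q = 6, F_p = 4/3, F_q = -17/6, G_p = 0, G_q = 4/3
EG - F^2 = 7489/576;  g^inv = (576/7489) * [[125/18, 23/8], [23/8, 49/16]]
first-kind symbols [ij,l] = (1/2)(d_i g_jl + d_j g_il - d_l g_ij): [pp,p] = E_p/2 = -3, [pp,q] = F_p - E_q/2 = -5/3, [pq,p] = E_q/2 = 3, [pq,q] = G_p/2 = 0, [qq,p] = F_q - G_p/2 = -17/6, [qq,q] = G_q/2 = 2/3
Gamma^p_ij = (G*[ij,p] - F*[ij,q])/(EG - F^2), Gamma^q_ij = (E*[ij,q] - F*[ij,p])/(EG - F^2)
Gamma_ppp = -14760/7489, Gamma_ppq = 12000/7489, Gamma_pqq = -30688/22467, Gamma_qpp = -7908/7489, Gamma_qpq = 4968/7489, Gamma_qqq = -3516/7489
d^2p/dtau^2 = -(Gamma_ppp*(-1/2)^2 + 2*Gamma_ppq*(-1/2)*(-3/2) + Gamma_pqq*(-3/2)^2) = 8706/7489
d^2q/dtau^2 = -(Gamma_qpp*(-1/2)^2 + 2*Gamma_qpq*(-1/2)*(-3/2) + Gamma_qqq*(-3/2)^2) = 2436/7489

Answer: Gamma_ppp = -14760/7489, Gamma_ppq = 12000/7489, Gamma_pqq = -30688/22467, Gamma_qpp = -7908/7489, Gamma_qpq = 4968/7489, Gamma_qqq = -3516/7489; accelerations (d^2p/dtau^2, d^2q/dtau^2) = (8706/7489, 2436/7489)


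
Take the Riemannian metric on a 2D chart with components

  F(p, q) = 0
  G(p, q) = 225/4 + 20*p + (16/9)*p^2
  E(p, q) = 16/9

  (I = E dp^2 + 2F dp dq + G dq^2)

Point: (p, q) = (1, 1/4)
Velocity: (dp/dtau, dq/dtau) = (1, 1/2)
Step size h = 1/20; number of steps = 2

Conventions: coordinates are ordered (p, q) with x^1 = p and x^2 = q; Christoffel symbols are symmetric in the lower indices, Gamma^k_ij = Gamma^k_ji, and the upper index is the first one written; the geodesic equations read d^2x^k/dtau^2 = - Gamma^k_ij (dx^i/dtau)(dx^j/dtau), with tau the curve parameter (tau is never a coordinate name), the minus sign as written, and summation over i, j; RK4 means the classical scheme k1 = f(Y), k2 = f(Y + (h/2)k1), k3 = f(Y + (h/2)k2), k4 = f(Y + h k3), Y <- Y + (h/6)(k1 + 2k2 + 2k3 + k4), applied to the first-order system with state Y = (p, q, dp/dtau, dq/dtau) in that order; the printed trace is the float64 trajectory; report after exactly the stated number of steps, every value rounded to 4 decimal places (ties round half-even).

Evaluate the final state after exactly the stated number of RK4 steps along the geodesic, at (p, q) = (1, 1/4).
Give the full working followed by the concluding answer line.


f(Y) = (dp/dtau, dq/dtau, -Gamma^p_ij Y'^i Y'^j, -Gamma^q_ij Y'^i Y'^j) with the Gammas evaluated at the stage position; h = 0.050000; intermediate values shown to 6 dp
step 0: p = 1.0000, q = 0.2500, dp/dtau = 1.0000, dq/dtau = 0.5000
step 1:
  k1: at (p, q) = (1.000000, 0.250000), (dp/dtau, dq/dtau) = (1.000000, 0.500000); Gamma_ppp = 0.000000, Gamma_ppq = 0.000000, Gamma_pqq = -6.625000, Gamma_qpp = 0.000000, Gamma_qpq = 0.150943, Gamma_qqq = 0.000000; k1 = (1.000000, 0.500000, 1.656250, -0.150943)
  k2: at (p, q) = (1.025000, 0.262500), (dp/dtau, dq/dtau) = (1.041406, 0.496226); Gamma_ppp = 0.000000, Gamma_ppq = 0.000000, Gamma_pqq = -6.650000, Gamma_qpp = 0.000000, Gamma_qpq = 0.150376, Gamma_qqq = 0.000000; k2 = (1.041406, 0.496226, 1.637500, -0.155421)
  k3: at (p, q) = (1.026035, 0.262406), (dp/dtau, dq/dtau) = (1.040938, 0.496114); Gamma_ppp = 0.000000, Gamma_ppq = 0.000000, Gamma_pqq = -6.651035, Gamma_qpp = 0.000000, Gamma_qpq = 0.150353, Gamma_qqq = 0.000000; k3 = (1.040938, 0.496114, 1.637017, -0.155291)
  k4: at (p, q) = (1.052047, 0.274806), (dp/dtau, dq/dtau) = (1.081851, 0.492235); Gamma_ppp = 0.000000, Gamma_ppq = 0.000000, Gamma_pqq = -6.677047, Gamma_qpp = 0.000000, Gamma_qpq = 0.149767, Gamma_qqq = 0.000000; k4 = (1.081851, 0.492235, 1.617820, -0.159509)
  Y <- Y + (h/6)(k1 + 2k2 + 2k3 + k4): p = 1.0521, q = 0.2748, dp/dtau = 1.0819, dq/dtau = 0.4922
step 2:
  k1: at (p, q) = (1.052054, 0.274808), (dp/dtau, dq/dtau) = (1.081859, 0.492234); Gamma_ppp = 0.000000, Gamma_ppq = 0.000000, Gamma_pqq = -6.677054, Gamma_qpp = 0.000000, Gamma_qpq = 0.149767, Gamma_qqq = 0.000000; k1 = (1.081859, 0.492234, 1.617815, -0.159510)
  k2: at (p, q) = (1.079101, 0.287114), (dp/dtau, dq/dtau) = (1.122305, 0.488247); Gamma_ppp = 0.000000, Gamma_ppq = 0.000000, Gamma_pqq = -6.704101, Gamma_qpp = 0.000000, Gamma_qpq = 0.149162, Gamma_qqq = 0.000000; k2 = (1.122305, 0.488247, 1.598155, -0.163471)
  k3: at (p, q) = (1.080112, 0.287014), (dp/dtau, dq/dtau) = (1.121813, 0.488148); Gamma_ppp = 0.000000, Gamma_ppq = 0.000000, Gamma_pqq = -6.705112, Gamma_qpp = 0.000000, Gamma_qpq = 0.149140, Gamma_qqq = 0.000000; k3 = (1.121813, 0.488148, 1.597748, -0.163341)
  k4: at (p, q) = (1.108145, 0.299215), (dp/dtau, dq/dtau) = (1.161747, 0.484067); Gamma_ppp = 0.000000, Gamma_ppq = 0.000000, Gamma_pqq = -6.733145, Gamma_qpp = 0.000000, Gamma_qpq = 0.148519, Gamma_qqq = 0.000000; k4 = (1.161747, 0.484067, 1.577718, -0.167043)
  Y <- Y + (h/6)(k1 + 2k2 + 2k3 + k4): p = 1.1082, q = 0.2992, dp/dtau = 1.1618, dq/dtau = 0.4841

Answer: p = 1.1082, q = 0.2992, dp/dtau = 1.1618, dq/dtau = 0.4841


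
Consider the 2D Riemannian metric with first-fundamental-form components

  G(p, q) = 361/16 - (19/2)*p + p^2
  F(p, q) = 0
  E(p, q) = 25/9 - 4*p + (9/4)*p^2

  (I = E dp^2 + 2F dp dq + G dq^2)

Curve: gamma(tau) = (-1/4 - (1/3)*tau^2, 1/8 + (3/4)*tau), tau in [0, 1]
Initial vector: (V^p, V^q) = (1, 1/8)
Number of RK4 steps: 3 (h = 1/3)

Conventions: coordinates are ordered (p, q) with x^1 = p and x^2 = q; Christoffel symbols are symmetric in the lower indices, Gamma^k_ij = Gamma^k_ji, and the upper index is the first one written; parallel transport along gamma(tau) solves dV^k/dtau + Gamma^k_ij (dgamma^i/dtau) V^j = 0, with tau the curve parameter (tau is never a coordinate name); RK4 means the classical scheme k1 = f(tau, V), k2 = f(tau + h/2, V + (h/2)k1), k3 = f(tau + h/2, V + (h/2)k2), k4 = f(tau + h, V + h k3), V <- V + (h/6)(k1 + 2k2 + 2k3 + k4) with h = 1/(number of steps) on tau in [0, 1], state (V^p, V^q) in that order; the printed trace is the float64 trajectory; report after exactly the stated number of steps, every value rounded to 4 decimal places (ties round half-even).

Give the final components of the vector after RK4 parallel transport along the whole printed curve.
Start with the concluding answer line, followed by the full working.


Answer: V^p = 0.6765, V^q = 0.2386

gamma'(tau) = (-(2/3)*tau, 3/4); f(tau, V)^k = -Gamma^k_ij(gamma(tau)) gamma'^i(tau) V^j; h = 1/3; intermediate values shown to 6 dp
curve data and Christoffel symbols at the stage parameters:
  tau = 0.000000: gamma = (-0.250000, 0.125000), gamma' = (0.000000, 0.750000); Gamma_ppp = -0.653965, Gamma_ppq = 0.000000, Gamma_pqq = 1.276030, Gamma_qpp = 0.000000, Gamma_qpq = -0.200000, Gamma_qqq = 0.000000
  tau = 0.166667: gamma = (-0.259259, 0.250000), gamma' = (-0.111111, 0.750000); Gamma_ppp = -0.651362, Gamma_ppq = 0.000000, Gamma_pqq = 1.263035, Gamma_qpp = 0.000000, Gamma_qpq = -0.199630, Gamma_qqq = 0.000000
  tau = 0.333333: gamma = (-0.287037, 0.375000), gamma' = (-0.222222, 0.750000); Gamma_ppp = -0.643551, Gamma_ppq = 0.000000, Gamma_pqq = 1.225168, Gamma_qpp = 0.000000, Gamma_qpq = -0.198529, Gamma_qqq = 0.000000
  tau = 0.500000: gamma = (-0.333333, 0.500000), gamma' = (-0.333333, 0.750000); Gamma_ppp = -0.630573, Gamma_ppq = 0.000000, Gamma_pqq = 1.165605, Gamma_qpp = 0.000000, Gamma_qpq = -0.196721, Gamma_qqq = 0.000000
  tau = 0.666667: gamma = (-0.398148, 0.625000), gamma' = (-0.444444, 0.750000); Gamma_ppp = -0.612610, Gamma_ppq = 0.000000, Gamma_pqq = 1.089084, Gamma_qpp = 0.000000, Gamma_qpq = -0.194245, Gamma_qqq = 0.000000
  tau = 0.833333: gamma = (-0.481481, 0.750000), gamma' = (-0.555556, 0.750000); Gamma_ppp = -0.590077, Gamma_ppq = 0.000000, Gamma_pqq = 1.001181, Gamma_qpp = 0.000000, Gamma_qpq = -0.191150, Gamma_qqq = 0.000000
  tau = 1.000000: gamma = (-0.583333, 0.875000), gamma' = (-0.666667, 0.750000); Gamma_ppp = -0.563663, Gamma_ppq = 0.000000, Gamma_pqq = 0.907533, Gamma_qpp = 0.000000, Gamma_qpq = -0.187500, Gamma_qqq = 0.000000
step 0: V^p = 1.0000, V^q = 0.1250
step 1: k1 = (-0.119628, 0.150000), k2 = (-0.213022, 0.143410), k3 = (-0.210855, 0.141104), k4 = (-0.291038, 0.130842); V <- V + (h/6)(k1 + 2k2 + 2k3 + k4): V^p = 0.9301, V^q = 0.1722
step 2: k1 = (-0.291257, 0.130890), k2 = (-0.354915, 0.117341), k3 = (-0.350711, 0.115923), k4 = (-0.393637, 0.100264); V <- V + (h/6)(k1 + 2k2 + 2k3 + k4): V^p = 0.8136, V^q = 0.2110
step 3: k1 = (-0.393857, 0.100320), k2 = (-0.416180, 0.083054), k3 = (-0.412800, 0.082826), k4 = (-0.416430, 0.065244); V <- V + (h/6)(k1 + 2k2 + 2k3 + k4): V^p = 0.6765, V^q = 0.2386


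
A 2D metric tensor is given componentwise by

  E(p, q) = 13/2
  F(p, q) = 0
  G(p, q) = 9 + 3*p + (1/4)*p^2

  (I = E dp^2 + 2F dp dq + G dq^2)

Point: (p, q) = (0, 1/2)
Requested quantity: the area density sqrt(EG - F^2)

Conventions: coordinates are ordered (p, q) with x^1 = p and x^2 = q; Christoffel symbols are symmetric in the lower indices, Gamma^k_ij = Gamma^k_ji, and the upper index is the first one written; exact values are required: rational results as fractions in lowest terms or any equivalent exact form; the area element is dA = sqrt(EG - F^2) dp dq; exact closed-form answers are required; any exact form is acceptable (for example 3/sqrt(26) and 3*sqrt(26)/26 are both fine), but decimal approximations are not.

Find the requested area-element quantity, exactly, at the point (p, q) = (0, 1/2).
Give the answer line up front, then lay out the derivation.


Answer: sqrt(EG - F^2) = 3*sqrt(26)/2

E = 13/2, F = 0, G = 9; EG - F^2 = 117/2


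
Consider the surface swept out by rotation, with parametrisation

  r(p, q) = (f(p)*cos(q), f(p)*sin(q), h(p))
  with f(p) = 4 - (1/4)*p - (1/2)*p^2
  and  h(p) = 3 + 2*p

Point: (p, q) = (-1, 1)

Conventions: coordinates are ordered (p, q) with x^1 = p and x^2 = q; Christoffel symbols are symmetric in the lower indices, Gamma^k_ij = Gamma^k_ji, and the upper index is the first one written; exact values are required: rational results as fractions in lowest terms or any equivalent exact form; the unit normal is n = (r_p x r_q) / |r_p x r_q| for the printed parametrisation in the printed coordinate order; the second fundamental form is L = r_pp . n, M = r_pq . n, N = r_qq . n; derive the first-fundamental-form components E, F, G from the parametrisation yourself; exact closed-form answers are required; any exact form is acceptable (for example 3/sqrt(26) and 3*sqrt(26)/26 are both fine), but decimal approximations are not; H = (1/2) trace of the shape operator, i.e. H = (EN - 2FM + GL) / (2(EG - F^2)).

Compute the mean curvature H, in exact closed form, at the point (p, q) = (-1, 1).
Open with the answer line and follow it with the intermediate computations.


Answer: H = 2128*sqrt(73)/79935

f = 15/4, f' = 3/4, f'' = -1, h' = 2, h'' = 0
E = 73/16, F = 0, G = 225/16; answer radicand W^2 = 73/16
unnormalised second-form numerators: l = 2, m = 0, n = 15/2; L = l/sqrt(73/16), and similarly M = m/sqrt(W^2), N = n/sqrt(W^2)
H = (E*n - 2*F*m + G*l) / (2*(EG - F^2)*sqrt(W^2)); E*n - 2*F*m + G*l = 1995/32, EG - F^2 = 16425/256, so H = (532/1095)/sqrt(73/16)


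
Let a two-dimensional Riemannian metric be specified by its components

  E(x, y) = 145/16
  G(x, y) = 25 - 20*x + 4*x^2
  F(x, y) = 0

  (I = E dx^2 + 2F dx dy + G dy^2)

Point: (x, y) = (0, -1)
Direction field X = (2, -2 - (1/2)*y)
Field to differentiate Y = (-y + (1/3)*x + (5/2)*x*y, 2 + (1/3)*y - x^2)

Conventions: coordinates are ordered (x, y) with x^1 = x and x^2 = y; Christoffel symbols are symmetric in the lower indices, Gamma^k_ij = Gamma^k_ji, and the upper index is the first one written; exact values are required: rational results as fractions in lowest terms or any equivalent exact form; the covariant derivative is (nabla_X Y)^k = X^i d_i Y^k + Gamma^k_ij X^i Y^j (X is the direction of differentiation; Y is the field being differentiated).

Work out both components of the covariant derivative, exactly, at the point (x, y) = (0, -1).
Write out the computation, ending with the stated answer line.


E = 145/16, F = 0, G = 25 at the point
E_x = 0, E_y = 0, F_x = 0, F_y = 0, G_x = -20, G_y = 0
EG - F^2 = 3625/16;  g^inv = (16/3625) * [[25, 0], [0, 145/16]]
first-kind symbols [ij,l] = (1/2)(d_i g_jl + d_j g_il - d_l g_ij): [xx,x] = E_x/2 = 0, [xx,y] = F_x - E_y/2 = 0, [xy,x] = E_y/2 = 0, [xy,y] = G_x/2 = -10, [yy,x] = F_y - G_x/2 = 10, [yy,y] = G_y/2 = 0
Gamma^x_ij = (G*[ij,x] - F*[ij,y])/(EG - F^2), Gamma^y_ij = (E*[ij,y] - F*[ij,x])/(EG - F^2)
Gamma_xxx = 0, Gamma_xxy = 0, Gamma_xyy = 32/29, Gamma_yxx = 0, Gamma_yxy = -2/5, Gamma_yyy = 0
X = (2, -3/2), Y = (1, 5/3) at the point

Answer: (nabla_X Y)^x = -973/174, (nabla_X Y)^y = -37/30


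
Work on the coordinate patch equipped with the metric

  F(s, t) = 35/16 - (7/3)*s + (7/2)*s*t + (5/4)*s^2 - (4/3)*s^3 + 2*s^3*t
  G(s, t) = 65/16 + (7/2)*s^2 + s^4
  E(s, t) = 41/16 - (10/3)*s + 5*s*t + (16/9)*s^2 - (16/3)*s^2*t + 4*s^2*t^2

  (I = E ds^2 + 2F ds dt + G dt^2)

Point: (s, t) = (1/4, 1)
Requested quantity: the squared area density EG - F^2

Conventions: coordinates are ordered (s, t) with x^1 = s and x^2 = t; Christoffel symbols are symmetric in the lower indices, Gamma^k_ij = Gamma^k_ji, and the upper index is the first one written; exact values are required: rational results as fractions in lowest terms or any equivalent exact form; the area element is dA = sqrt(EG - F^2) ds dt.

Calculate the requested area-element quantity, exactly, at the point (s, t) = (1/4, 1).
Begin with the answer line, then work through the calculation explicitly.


Answer: EG - F^2 = 14497/2304

E = 433/144, F = 493/192, G = 1097/256; EG - F^2 = 14497/2304


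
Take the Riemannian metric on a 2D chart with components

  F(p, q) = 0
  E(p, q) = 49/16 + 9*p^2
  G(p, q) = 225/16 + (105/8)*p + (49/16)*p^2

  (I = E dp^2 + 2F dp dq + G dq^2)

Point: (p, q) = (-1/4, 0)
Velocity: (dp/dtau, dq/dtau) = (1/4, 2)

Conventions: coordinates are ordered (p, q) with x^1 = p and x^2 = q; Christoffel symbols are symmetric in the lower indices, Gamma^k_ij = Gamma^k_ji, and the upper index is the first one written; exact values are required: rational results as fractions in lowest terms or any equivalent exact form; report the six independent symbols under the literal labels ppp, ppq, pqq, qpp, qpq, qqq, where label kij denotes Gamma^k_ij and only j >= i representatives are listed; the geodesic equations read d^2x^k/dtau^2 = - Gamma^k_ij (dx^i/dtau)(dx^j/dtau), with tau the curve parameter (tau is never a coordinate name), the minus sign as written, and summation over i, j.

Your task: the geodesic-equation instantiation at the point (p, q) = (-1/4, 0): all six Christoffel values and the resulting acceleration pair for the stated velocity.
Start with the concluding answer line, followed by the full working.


Answer: Gamma_ppp = -18/29, Gamma_ppq = 0, Gamma_pqq = -371/232, Gamma_qpp = 0, Gamma_qpq = 28/53, Gamma_qqq = 0; accelerations (d^2p/dtau^2, d^2q/dtau^2) = (1493/232, -28/53)

E = 29/8, F = 0, G = 2809/256 at the point
E_p = -9/2, E_q = 0, F_p = 0, F_q = 0, G_p = 371/32, G_q = 0
EG - F^2 = 81461/2048;  g^inv = (2048/81461) * [[2809/256, 0], [0, 29/8]]
first-kind symbols [ij,l] = (1/2)(d_i g_jl + d_j g_il - d_l g_ij): [pp,p] = E_p/2 = -9/4, [pp,q] = F_p - E_q/2 = 0, [pq,p] = E_q/2 = 0, [pq,q] = G_p/2 = 371/64, [qq,p] = F_q - G_p/2 = -371/64, [qq,q] = G_q/2 = 0
Gamma^p_ij = (G*[ij,p] - F*[ij,q])/(EG - F^2), Gamma^q_ij = (E*[ij,q] - F*[ij,p])/(EG - F^2)
Gamma_ppp = -18/29, Gamma_ppq = 0, Gamma_pqq = -371/232, Gamma_qpp = 0, Gamma_qpq = 28/53, Gamma_qqq = 0
d^2p/dtau^2 = -(Gamma_ppp*(1/4)^2 + 2*Gamma_ppq*(1/4)*(2) + Gamma_pqq*(2)^2) = 1493/232
d^2q/dtau^2 = -(Gamma_qpp*(1/4)^2 + 2*Gamma_qpq*(1/4)*(2) + Gamma_qqq*(2)^2) = -28/53


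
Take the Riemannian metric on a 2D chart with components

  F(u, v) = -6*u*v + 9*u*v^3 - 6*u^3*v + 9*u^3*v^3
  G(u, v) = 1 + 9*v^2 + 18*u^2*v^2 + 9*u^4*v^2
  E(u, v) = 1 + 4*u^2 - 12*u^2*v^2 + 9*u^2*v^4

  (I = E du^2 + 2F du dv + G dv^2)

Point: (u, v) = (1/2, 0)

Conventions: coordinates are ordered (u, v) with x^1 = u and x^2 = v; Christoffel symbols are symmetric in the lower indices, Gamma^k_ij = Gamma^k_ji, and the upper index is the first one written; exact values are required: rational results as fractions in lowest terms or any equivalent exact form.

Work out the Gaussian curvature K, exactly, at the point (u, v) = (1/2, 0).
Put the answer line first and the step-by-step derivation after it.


Answer: K = -15/8

E = 2, F = 0, G = 1, EG - F^2 = 2 at the point
E_u = 4, E_v = 0, F_u = 0, F_v = -15/4, G_u = 0, G_v = 0
E_vv = -6, F_uv = -21/2, G_uu = 0
K follows from Brioschi's formula, (det M1 - det M2)/(EG - F^2)^2.
M1 = [[-E_vv/2 + F_uv - G_uu/2, E_u/2, F_u - E_v/2], [F_v - G_u/2, E, F], [G_v/2, F, G]] = [[-15/2, 2, 0], [-15/4, 2, 0], [0, 0, 1]]; det M1 = -15/2
M2 = [[0, E_v/2, G_u/2], [E_v/2, E, F], [G_u/2, F, G]] = [[0, 0, 0], [0, 2, 0], [0, 0, 1]]; det M2 = 0
det M1 - det M2 = -15/2; K = -15/2 / (2)^2 = -15/8


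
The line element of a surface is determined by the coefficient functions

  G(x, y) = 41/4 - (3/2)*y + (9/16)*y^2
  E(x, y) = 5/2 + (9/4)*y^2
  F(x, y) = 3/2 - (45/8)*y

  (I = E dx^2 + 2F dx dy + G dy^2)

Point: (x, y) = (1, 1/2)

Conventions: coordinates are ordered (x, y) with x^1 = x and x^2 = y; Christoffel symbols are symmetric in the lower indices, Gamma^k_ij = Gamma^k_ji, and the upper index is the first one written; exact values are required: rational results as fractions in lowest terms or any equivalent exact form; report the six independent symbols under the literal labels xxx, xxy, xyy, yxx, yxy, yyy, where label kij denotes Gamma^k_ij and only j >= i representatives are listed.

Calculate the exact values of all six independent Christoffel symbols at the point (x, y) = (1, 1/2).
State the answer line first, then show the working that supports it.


Answer: Gamma_xxx = -216/4067, Gamma_xxy = 11106/28469, Gamma_xyy = -56160/28469, Gamma_yxx = -72/581, Gamma_yxy = 216/4067, Gamma_yyy = -1290/4067

E = 49/16, F = -21/16, G = 617/64 at the point
E_x = 0, E_y = 9/4, F_x = 0, F_y = -45/8, G_x = 0, G_y = -15/16
EG - F^2 = 28469/1024;  g^inv = (1024/28469) * [[617/64, 21/16], [21/16, 49/16]]
first-kind symbols [ij,l] = (1/2)(d_i g_jl + d_j g_il - d_l g_ij): [xx,x] = E_x/2 = 0, [xx,y] = F_x - E_y/2 = -9/8, [xy,x] = E_y/2 = 9/8, [xy,y] = G_x/2 = 0, [yy,x] = F_y - G_x/2 = -45/8, [yy,y] = G_y/2 = -15/32
Gamma^x_ij = (G*[ij,x] - F*[ij,y])/(EG - F^2), Gamma^y_ij = (E*[ij,y] - F*[ij,x])/(EG - F^2)


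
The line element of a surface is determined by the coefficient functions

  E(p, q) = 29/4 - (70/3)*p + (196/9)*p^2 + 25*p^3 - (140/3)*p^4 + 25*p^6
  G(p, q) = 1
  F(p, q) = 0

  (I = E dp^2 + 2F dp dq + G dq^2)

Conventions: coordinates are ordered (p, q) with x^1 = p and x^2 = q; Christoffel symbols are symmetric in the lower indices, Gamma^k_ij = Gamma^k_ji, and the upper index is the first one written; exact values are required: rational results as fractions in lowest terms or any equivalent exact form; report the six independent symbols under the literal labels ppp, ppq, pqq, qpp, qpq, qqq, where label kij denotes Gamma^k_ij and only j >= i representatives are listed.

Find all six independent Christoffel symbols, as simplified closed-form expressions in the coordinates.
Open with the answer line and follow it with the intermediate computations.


Answer: Gamma_ppp = (2700*p^5 - 3360*p^3 + 1350*p^2 + 784*p - 420)/(900*p^6 - 1680*p^4 + 900*p^3 + 784*p^2 - 840*p + 261), Gamma_ppq = 0, Gamma_pqq = 0, Gamma_qpp = 0, Gamma_qpq = 0, Gamma_qqq = 0

E = 29/4 - (70/3)*p + (196/9)*p^2 + 25*p^3 - (140/3)*p^4 + 25*p^6; F = 0; G = 1
Gamma^k_ij = (1/2) g^{kl} (d_i g_jl + d_j g_il - d_l g_ij), with g^inv = (1/(EG-F^2)) [[G, -F], [-F, E]]
first partials: E_p = -70/3 + (392/9)*p + 75*p^2 - (560/3)*p^3 + 150*p^5, E_q = 0, F_p = 0, F_q = 0, G_p = 0, G_q = 0
D = EG - F^2 = 29/4 - (70/3)*p + (196/9)*p^2 + 25*p^3 - (140/3)*p^4 + 25*p^6
expanded: Gamma^p_pp = (G E_p - 2F F_p + F E_q)/(2D), Gamma^p_pq = (G E_q - F G_p)/(2D), Gamma^p_qq = (2G F_q - G G_p - F G_q)/(2D), Gamma^q_pp = (2E F_p - E E_q - F E_p)/(2D), Gamma^q_pq = (E G_p - F E_q)/(2D), Gamma^q_qq = (E G_q - 2F F_q + F G_p)/(2D); substitute and cancel common factors


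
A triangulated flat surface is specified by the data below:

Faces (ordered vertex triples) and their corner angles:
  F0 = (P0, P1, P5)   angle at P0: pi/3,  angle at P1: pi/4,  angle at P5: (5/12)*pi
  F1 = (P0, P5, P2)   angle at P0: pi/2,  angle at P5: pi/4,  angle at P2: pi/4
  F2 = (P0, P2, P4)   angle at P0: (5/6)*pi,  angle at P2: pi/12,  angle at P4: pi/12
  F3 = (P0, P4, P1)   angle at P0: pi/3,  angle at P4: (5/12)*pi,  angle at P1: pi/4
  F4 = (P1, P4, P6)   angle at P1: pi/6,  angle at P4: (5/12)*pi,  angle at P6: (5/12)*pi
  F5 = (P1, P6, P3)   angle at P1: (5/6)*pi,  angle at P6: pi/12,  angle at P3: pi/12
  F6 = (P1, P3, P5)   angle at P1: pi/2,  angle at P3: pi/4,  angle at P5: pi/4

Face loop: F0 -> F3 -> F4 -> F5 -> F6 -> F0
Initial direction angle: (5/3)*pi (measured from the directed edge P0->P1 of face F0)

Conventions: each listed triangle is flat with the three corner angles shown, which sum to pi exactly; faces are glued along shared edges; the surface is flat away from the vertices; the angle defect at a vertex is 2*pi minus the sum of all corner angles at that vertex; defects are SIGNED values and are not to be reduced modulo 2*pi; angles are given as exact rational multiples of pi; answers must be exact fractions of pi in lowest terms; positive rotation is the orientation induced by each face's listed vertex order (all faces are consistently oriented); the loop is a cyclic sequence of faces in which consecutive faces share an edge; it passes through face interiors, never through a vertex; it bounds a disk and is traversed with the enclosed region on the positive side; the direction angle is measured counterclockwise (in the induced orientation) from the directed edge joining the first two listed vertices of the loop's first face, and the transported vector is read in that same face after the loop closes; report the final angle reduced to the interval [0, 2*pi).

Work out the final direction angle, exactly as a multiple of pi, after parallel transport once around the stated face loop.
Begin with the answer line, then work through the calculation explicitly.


Answer: final direction angle = (5/3)*pi

enclosed vertex P1: corner angles sum to 2*pi, defect = 2*pi - 2*pi = 0
summing the enclosed defects onto the initial angle, mod 2*pi in the induced orientation:
final angle = (5/3)*pi + 0 = (5/3)*pi (mod 2*pi)


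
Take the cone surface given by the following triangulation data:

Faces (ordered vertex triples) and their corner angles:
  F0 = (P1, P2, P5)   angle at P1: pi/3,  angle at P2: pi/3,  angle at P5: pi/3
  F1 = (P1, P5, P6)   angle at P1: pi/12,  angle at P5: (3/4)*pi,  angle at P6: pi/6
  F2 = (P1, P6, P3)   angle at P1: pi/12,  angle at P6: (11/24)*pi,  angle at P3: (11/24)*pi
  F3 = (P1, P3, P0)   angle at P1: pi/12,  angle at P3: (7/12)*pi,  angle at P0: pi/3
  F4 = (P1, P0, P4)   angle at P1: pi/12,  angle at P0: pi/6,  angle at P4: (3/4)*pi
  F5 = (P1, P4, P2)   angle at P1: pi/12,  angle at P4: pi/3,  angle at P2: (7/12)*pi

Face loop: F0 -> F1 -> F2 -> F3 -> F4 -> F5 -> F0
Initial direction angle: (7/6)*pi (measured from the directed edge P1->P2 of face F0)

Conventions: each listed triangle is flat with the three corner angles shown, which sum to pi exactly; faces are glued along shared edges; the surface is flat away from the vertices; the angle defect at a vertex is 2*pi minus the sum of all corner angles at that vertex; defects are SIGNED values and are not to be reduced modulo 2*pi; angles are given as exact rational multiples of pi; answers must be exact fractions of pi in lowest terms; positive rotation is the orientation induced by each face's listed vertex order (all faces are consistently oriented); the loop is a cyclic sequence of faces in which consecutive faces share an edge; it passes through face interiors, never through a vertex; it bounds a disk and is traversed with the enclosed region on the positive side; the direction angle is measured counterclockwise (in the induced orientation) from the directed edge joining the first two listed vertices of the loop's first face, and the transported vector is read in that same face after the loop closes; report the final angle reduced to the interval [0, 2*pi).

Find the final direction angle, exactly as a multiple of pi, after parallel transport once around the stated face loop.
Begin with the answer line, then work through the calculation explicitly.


Answer: final direction angle = (5/12)*pi

enclosed vertex P1: corner angles sum to (3/4)*pi, defect = 2*pi - (3/4)*pi = (5/4)*pi
final direction = starting direction + enclosed defect total, reduced mod 2*pi (induced orientation)
final angle = (7/6)*pi + (5/4)*pi = (5/12)*pi (mod 2*pi)
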